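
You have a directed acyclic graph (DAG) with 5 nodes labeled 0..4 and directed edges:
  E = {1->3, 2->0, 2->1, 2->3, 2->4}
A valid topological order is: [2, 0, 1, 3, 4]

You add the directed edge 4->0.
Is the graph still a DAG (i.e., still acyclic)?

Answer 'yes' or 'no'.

Given toposort: [2, 0, 1, 3, 4]
Position of 4: index 4; position of 0: index 1
New edge 4->0: backward (u after v in old order)
Backward edge: old toposort is now invalid. Check if this creates a cycle.
Does 0 already reach 4? Reachable from 0: [0]. NO -> still a DAG (reorder needed).
Still a DAG? yes

Answer: yes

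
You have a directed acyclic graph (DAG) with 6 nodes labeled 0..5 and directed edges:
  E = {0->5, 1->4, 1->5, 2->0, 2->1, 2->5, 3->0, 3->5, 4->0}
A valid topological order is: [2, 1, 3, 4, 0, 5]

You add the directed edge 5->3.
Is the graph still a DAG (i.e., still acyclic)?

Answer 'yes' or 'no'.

Answer: no

Derivation:
Given toposort: [2, 1, 3, 4, 0, 5]
Position of 5: index 5; position of 3: index 2
New edge 5->3: backward (u after v in old order)
Backward edge: old toposort is now invalid. Check if this creates a cycle.
Does 3 already reach 5? Reachable from 3: [0, 3, 5]. YES -> cycle!
Still a DAG? no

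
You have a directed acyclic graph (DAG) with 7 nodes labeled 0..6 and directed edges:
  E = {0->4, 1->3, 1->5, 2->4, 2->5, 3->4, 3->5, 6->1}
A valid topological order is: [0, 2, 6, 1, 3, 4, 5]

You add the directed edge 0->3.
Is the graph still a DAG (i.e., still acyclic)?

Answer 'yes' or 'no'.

Given toposort: [0, 2, 6, 1, 3, 4, 5]
Position of 0: index 0; position of 3: index 4
New edge 0->3: forward
Forward edge: respects the existing order. Still a DAG, same toposort still valid.
Still a DAG? yes

Answer: yes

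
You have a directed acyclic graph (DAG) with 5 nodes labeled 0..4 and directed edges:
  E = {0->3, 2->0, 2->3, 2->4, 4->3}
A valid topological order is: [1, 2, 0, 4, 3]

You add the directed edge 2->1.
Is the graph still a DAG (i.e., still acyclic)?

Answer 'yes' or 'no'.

Given toposort: [1, 2, 0, 4, 3]
Position of 2: index 1; position of 1: index 0
New edge 2->1: backward (u after v in old order)
Backward edge: old toposort is now invalid. Check if this creates a cycle.
Does 1 already reach 2? Reachable from 1: [1]. NO -> still a DAG (reorder needed).
Still a DAG? yes

Answer: yes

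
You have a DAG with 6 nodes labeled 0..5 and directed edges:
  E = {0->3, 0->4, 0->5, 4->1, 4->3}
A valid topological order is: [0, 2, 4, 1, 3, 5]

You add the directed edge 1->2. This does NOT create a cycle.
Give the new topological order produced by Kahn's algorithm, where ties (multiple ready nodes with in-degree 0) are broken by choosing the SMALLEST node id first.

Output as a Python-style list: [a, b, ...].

Old toposort: [0, 2, 4, 1, 3, 5]
Added edge: 1->2
Position of 1 (3) > position of 2 (1). Must reorder: 1 must now come before 2.
Run Kahn's algorithm (break ties by smallest node id):
  initial in-degrees: [0, 1, 1, 2, 1, 1]
  ready (indeg=0): [0]
  pop 0: indeg[3]->1; indeg[4]->0; indeg[5]->0 | ready=[4, 5] | order so far=[0]
  pop 4: indeg[1]->0; indeg[3]->0 | ready=[1, 3, 5] | order so far=[0, 4]
  pop 1: indeg[2]->0 | ready=[2, 3, 5] | order so far=[0, 4, 1]
  pop 2: no out-edges | ready=[3, 5] | order so far=[0, 4, 1, 2]
  pop 3: no out-edges | ready=[5] | order so far=[0, 4, 1, 2, 3]
  pop 5: no out-edges | ready=[] | order so far=[0, 4, 1, 2, 3, 5]
  Result: [0, 4, 1, 2, 3, 5]

Answer: [0, 4, 1, 2, 3, 5]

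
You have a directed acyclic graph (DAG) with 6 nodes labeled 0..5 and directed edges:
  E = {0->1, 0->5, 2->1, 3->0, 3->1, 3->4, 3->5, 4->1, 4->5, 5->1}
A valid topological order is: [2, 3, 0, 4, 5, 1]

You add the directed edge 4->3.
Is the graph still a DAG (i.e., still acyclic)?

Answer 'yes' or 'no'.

Given toposort: [2, 3, 0, 4, 5, 1]
Position of 4: index 3; position of 3: index 1
New edge 4->3: backward (u after v in old order)
Backward edge: old toposort is now invalid. Check if this creates a cycle.
Does 3 already reach 4? Reachable from 3: [0, 1, 3, 4, 5]. YES -> cycle!
Still a DAG? no

Answer: no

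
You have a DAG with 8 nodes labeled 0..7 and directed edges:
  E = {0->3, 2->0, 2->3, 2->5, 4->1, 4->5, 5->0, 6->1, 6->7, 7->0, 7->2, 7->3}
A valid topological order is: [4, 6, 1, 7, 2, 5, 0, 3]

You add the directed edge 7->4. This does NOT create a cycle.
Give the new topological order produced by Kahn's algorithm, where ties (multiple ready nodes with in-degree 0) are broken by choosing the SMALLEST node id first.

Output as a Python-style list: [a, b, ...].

Old toposort: [4, 6, 1, 7, 2, 5, 0, 3]
Added edge: 7->4
Position of 7 (3) > position of 4 (0). Must reorder: 7 must now come before 4.
Run Kahn's algorithm (break ties by smallest node id):
  initial in-degrees: [3, 2, 1, 3, 1, 2, 0, 1]
  ready (indeg=0): [6]
  pop 6: indeg[1]->1; indeg[7]->0 | ready=[7] | order so far=[6]
  pop 7: indeg[0]->2; indeg[2]->0; indeg[3]->2; indeg[4]->0 | ready=[2, 4] | order so far=[6, 7]
  pop 2: indeg[0]->1; indeg[3]->1; indeg[5]->1 | ready=[4] | order so far=[6, 7, 2]
  pop 4: indeg[1]->0; indeg[5]->0 | ready=[1, 5] | order so far=[6, 7, 2, 4]
  pop 1: no out-edges | ready=[5] | order so far=[6, 7, 2, 4, 1]
  pop 5: indeg[0]->0 | ready=[0] | order so far=[6, 7, 2, 4, 1, 5]
  pop 0: indeg[3]->0 | ready=[3] | order so far=[6, 7, 2, 4, 1, 5, 0]
  pop 3: no out-edges | ready=[] | order so far=[6, 7, 2, 4, 1, 5, 0, 3]
  Result: [6, 7, 2, 4, 1, 5, 0, 3]

Answer: [6, 7, 2, 4, 1, 5, 0, 3]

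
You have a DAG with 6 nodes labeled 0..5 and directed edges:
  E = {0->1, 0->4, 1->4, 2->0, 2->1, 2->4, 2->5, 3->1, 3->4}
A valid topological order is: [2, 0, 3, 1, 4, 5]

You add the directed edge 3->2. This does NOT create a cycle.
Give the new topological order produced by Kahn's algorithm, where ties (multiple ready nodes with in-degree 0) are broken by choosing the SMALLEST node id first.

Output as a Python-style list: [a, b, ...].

Old toposort: [2, 0, 3, 1, 4, 5]
Added edge: 3->2
Position of 3 (2) > position of 2 (0). Must reorder: 3 must now come before 2.
Run Kahn's algorithm (break ties by smallest node id):
  initial in-degrees: [1, 3, 1, 0, 4, 1]
  ready (indeg=0): [3]
  pop 3: indeg[1]->2; indeg[2]->0; indeg[4]->3 | ready=[2] | order so far=[3]
  pop 2: indeg[0]->0; indeg[1]->1; indeg[4]->2; indeg[5]->0 | ready=[0, 5] | order so far=[3, 2]
  pop 0: indeg[1]->0; indeg[4]->1 | ready=[1, 5] | order so far=[3, 2, 0]
  pop 1: indeg[4]->0 | ready=[4, 5] | order so far=[3, 2, 0, 1]
  pop 4: no out-edges | ready=[5] | order so far=[3, 2, 0, 1, 4]
  pop 5: no out-edges | ready=[] | order so far=[3, 2, 0, 1, 4, 5]
  Result: [3, 2, 0, 1, 4, 5]

Answer: [3, 2, 0, 1, 4, 5]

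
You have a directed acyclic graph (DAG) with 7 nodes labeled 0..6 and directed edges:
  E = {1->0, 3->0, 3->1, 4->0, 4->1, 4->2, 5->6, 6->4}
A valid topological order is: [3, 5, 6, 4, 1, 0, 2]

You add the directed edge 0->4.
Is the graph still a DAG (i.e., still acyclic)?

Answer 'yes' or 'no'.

Given toposort: [3, 5, 6, 4, 1, 0, 2]
Position of 0: index 5; position of 4: index 3
New edge 0->4: backward (u after v in old order)
Backward edge: old toposort is now invalid. Check if this creates a cycle.
Does 4 already reach 0? Reachable from 4: [0, 1, 2, 4]. YES -> cycle!
Still a DAG? no

Answer: no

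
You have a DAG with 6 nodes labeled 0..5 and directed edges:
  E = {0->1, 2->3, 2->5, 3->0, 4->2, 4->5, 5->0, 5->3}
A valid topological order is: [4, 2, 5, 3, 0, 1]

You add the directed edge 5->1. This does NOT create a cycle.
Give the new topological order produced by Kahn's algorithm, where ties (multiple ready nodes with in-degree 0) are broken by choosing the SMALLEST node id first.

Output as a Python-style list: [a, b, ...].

Old toposort: [4, 2, 5, 3, 0, 1]
Added edge: 5->1
Position of 5 (2) < position of 1 (5). Old order still valid.
Run Kahn's algorithm (break ties by smallest node id):
  initial in-degrees: [2, 2, 1, 2, 0, 2]
  ready (indeg=0): [4]
  pop 4: indeg[2]->0; indeg[5]->1 | ready=[2] | order so far=[4]
  pop 2: indeg[3]->1; indeg[5]->0 | ready=[5] | order so far=[4, 2]
  pop 5: indeg[0]->1; indeg[1]->1; indeg[3]->0 | ready=[3] | order so far=[4, 2, 5]
  pop 3: indeg[0]->0 | ready=[0] | order so far=[4, 2, 5, 3]
  pop 0: indeg[1]->0 | ready=[1] | order so far=[4, 2, 5, 3, 0]
  pop 1: no out-edges | ready=[] | order so far=[4, 2, 5, 3, 0, 1]
  Result: [4, 2, 5, 3, 0, 1]

Answer: [4, 2, 5, 3, 0, 1]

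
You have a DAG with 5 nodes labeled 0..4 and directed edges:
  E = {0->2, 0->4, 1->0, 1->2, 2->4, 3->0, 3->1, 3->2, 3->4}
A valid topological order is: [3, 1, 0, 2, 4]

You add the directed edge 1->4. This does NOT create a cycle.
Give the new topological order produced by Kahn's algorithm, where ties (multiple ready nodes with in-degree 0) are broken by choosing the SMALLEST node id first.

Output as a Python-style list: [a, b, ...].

Answer: [3, 1, 0, 2, 4]

Derivation:
Old toposort: [3, 1, 0, 2, 4]
Added edge: 1->4
Position of 1 (1) < position of 4 (4). Old order still valid.
Run Kahn's algorithm (break ties by smallest node id):
  initial in-degrees: [2, 1, 3, 0, 4]
  ready (indeg=0): [3]
  pop 3: indeg[0]->1; indeg[1]->0; indeg[2]->2; indeg[4]->3 | ready=[1] | order so far=[3]
  pop 1: indeg[0]->0; indeg[2]->1; indeg[4]->2 | ready=[0] | order so far=[3, 1]
  pop 0: indeg[2]->0; indeg[4]->1 | ready=[2] | order so far=[3, 1, 0]
  pop 2: indeg[4]->0 | ready=[4] | order so far=[3, 1, 0, 2]
  pop 4: no out-edges | ready=[] | order so far=[3, 1, 0, 2, 4]
  Result: [3, 1, 0, 2, 4]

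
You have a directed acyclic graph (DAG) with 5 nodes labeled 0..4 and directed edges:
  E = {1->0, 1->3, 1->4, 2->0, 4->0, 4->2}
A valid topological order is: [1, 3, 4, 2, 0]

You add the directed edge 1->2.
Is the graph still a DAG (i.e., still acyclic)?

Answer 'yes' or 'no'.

Answer: yes

Derivation:
Given toposort: [1, 3, 4, 2, 0]
Position of 1: index 0; position of 2: index 3
New edge 1->2: forward
Forward edge: respects the existing order. Still a DAG, same toposort still valid.
Still a DAG? yes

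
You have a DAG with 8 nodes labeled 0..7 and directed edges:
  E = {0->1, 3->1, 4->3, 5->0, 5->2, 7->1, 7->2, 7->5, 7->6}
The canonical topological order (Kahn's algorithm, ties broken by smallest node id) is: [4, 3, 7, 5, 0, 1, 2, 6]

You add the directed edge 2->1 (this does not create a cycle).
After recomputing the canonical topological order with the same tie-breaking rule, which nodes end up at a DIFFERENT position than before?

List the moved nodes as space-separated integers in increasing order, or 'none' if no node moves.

Old toposort: [4, 3, 7, 5, 0, 1, 2, 6]
Added edge 2->1
Recompute Kahn (smallest-id tiebreak):
  initial in-degrees: [1, 4, 2, 1, 0, 1, 1, 0]
  ready (indeg=0): [4, 7]
  pop 4: indeg[3]->0 | ready=[3, 7] | order so far=[4]
  pop 3: indeg[1]->3 | ready=[7] | order so far=[4, 3]
  pop 7: indeg[1]->2; indeg[2]->1; indeg[5]->0; indeg[6]->0 | ready=[5, 6] | order so far=[4, 3, 7]
  pop 5: indeg[0]->0; indeg[2]->0 | ready=[0, 2, 6] | order so far=[4, 3, 7, 5]
  pop 0: indeg[1]->1 | ready=[2, 6] | order so far=[4, 3, 7, 5, 0]
  pop 2: indeg[1]->0 | ready=[1, 6] | order so far=[4, 3, 7, 5, 0, 2]
  pop 1: no out-edges | ready=[6] | order so far=[4, 3, 7, 5, 0, 2, 1]
  pop 6: no out-edges | ready=[] | order so far=[4, 3, 7, 5, 0, 2, 1, 6]
New canonical toposort: [4, 3, 7, 5, 0, 2, 1, 6]
Compare positions:
  Node 0: index 4 -> 4 (same)
  Node 1: index 5 -> 6 (moved)
  Node 2: index 6 -> 5 (moved)
  Node 3: index 1 -> 1 (same)
  Node 4: index 0 -> 0 (same)
  Node 5: index 3 -> 3 (same)
  Node 6: index 7 -> 7 (same)
  Node 7: index 2 -> 2 (same)
Nodes that changed position: 1 2

Answer: 1 2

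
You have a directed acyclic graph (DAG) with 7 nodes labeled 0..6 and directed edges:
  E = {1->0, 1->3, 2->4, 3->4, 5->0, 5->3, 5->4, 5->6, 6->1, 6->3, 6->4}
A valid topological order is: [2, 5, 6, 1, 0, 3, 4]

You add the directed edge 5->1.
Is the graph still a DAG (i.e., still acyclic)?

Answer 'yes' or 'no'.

Given toposort: [2, 5, 6, 1, 0, 3, 4]
Position of 5: index 1; position of 1: index 3
New edge 5->1: forward
Forward edge: respects the existing order. Still a DAG, same toposort still valid.
Still a DAG? yes

Answer: yes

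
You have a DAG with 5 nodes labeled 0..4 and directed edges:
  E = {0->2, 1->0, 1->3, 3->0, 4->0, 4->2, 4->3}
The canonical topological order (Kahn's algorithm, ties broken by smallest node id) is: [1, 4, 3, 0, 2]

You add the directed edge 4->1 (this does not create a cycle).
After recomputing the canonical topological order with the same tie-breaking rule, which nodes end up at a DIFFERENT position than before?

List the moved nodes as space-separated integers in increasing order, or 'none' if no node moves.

Answer: 1 4

Derivation:
Old toposort: [1, 4, 3, 0, 2]
Added edge 4->1
Recompute Kahn (smallest-id tiebreak):
  initial in-degrees: [3, 1, 2, 2, 0]
  ready (indeg=0): [4]
  pop 4: indeg[0]->2; indeg[1]->0; indeg[2]->1; indeg[3]->1 | ready=[1] | order so far=[4]
  pop 1: indeg[0]->1; indeg[3]->0 | ready=[3] | order so far=[4, 1]
  pop 3: indeg[0]->0 | ready=[0] | order so far=[4, 1, 3]
  pop 0: indeg[2]->0 | ready=[2] | order so far=[4, 1, 3, 0]
  pop 2: no out-edges | ready=[] | order so far=[4, 1, 3, 0, 2]
New canonical toposort: [4, 1, 3, 0, 2]
Compare positions:
  Node 0: index 3 -> 3 (same)
  Node 1: index 0 -> 1 (moved)
  Node 2: index 4 -> 4 (same)
  Node 3: index 2 -> 2 (same)
  Node 4: index 1 -> 0 (moved)
Nodes that changed position: 1 4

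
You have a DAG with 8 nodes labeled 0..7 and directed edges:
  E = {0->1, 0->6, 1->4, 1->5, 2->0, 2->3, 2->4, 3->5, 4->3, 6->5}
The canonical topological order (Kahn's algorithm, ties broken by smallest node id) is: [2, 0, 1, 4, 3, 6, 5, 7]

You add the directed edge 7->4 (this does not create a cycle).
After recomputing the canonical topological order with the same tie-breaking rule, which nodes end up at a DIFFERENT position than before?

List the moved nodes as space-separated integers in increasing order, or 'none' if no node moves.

Old toposort: [2, 0, 1, 4, 3, 6, 5, 7]
Added edge 7->4
Recompute Kahn (smallest-id tiebreak):
  initial in-degrees: [1, 1, 0, 2, 3, 3, 1, 0]
  ready (indeg=0): [2, 7]
  pop 2: indeg[0]->0; indeg[3]->1; indeg[4]->2 | ready=[0, 7] | order so far=[2]
  pop 0: indeg[1]->0; indeg[6]->0 | ready=[1, 6, 7] | order so far=[2, 0]
  pop 1: indeg[4]->1; indeg[5]->2 | ready=[6, 7] | order so far=[2, 0, 1]
  pop 6: indeg[5]->1 | ready=[7] | order so far=[2, 0, 1, 6]
  pop 7: indeg[4]->0 | ready=[4] | order so far=[2, 0, 1, 6, 7]
  pop 4: indeg[3]->0 | ready=[3] | order so far=[2, 0, 1, 6, 7, 4]
  pop 3: indeg[5]->0 | ready=[5] | order so far=[2, 0, 1, 6, 7, 4, 3]
  pop 5: no out-edges | ready=[] | order so far=[2, 0, 1, 6, 7, 4, 3, 5]
New canonical toposort: [2, 0, 1, 6, 7, 4, 3, 5]
Compare positions:
  Node 0: index 1 -> 1 (same)
  Node 1: index 2 -> 2 (same)
  Node 2: index 0 -> 0 (same)
  Node 3: index 4 -> 6 (moved)
  Node 4: index 3 -> 5 (moved)
  Node 5: index 6 -> 7 (moved)
  Node 6: index 5 -> 3 (moved)
  Node 7: index 7 -> 4 (moved)
Nodes that changed position: 3 4 5 6 7

Answer: 3 4 5 6 7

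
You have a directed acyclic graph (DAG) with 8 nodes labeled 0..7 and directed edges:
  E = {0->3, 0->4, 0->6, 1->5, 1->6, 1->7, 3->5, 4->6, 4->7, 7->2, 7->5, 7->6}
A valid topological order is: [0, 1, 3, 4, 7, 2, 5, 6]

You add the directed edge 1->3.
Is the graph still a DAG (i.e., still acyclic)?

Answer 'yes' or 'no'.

Answer: yes

Derivation:
Given toposort: [0, 1, 3, 4, 7, 2, 5, 6]
Position of 1: index 1; position of 3: index 2
New edge 1->3: forward
Forward edge: respects the existing order. Still a DAG, same toposort still valid.
Still a DAG? yes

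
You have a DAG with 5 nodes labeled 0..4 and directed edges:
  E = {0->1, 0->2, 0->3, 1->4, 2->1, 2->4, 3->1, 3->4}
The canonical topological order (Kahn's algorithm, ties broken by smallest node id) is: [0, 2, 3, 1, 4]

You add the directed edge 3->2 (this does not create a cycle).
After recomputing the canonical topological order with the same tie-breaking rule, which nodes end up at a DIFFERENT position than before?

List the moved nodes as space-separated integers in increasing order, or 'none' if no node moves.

Answer: 2 3

Derivation:
Old toposort: [0, 2, 3, 1, 4]
Added edge 3->2
Recompute Kahn (smallest-id tiebreak):
  initial in-degrees: [0, 3, 2, 1, 3]
  ready (indeg=0): [0]
  pop 0: indeg[1]->2; indeg[2]->1; indeg[3]->0 | ready=[3] | order so far=[0]
  pop 3: indeg[1]->1; indeg[2]->0; indeg[4]->2 | ready=[2] | order so far=[0, 3]
  pop 2: indeg[1]->0; indeg[4]->1 | ready=[1] | order so far=[0, 3, 2]
  pop 1: indeg[4]->0 | ready=[4] | order so far=[0, 3, 2, 1]
  pop 4: no out-edges | ready=[] | order so far=[0, 3, 2, 1, 4]
New canonical toposort: [0, 3, 2, 1, 4]
Compare positions:
  Node 0: index 0 -> 0 (same)
  Node 1: index 3 -> 3 (same)
  Node 2: index 1 -> 2 (moved)
  Node 3: index 2 -> 1 (moved)
  Node 4: index 4 -> 4 (same)
Nodes that changed position: 2 3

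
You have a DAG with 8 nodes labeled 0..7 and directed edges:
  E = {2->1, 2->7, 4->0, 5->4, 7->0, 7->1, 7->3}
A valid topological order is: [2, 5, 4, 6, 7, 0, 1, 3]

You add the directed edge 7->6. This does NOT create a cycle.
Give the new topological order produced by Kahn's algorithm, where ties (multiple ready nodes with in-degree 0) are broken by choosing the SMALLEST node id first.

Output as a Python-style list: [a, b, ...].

Old toposort: [2, 5, 4, 6, 7, 0, 1, 3]
Added edge: 7->6
Position of 7 (4) > position of 6 (3). Must reorder: 7 must now come before 6.
Run Kahn's algorithm (break ties by smallest node id):
  initial in-degrees: [2, 2, 0, 1, 1, 0, 1, 1]
  ready (indeg=0): [2, 5]
  pop 2: indeg[1]->1; indeg[7]->0 | ready=[5, 7] | order so far=[2]
  pop 5: indeg[4]->0 | ready=[4, 7] | order so far=[2, 5]
  pop 4: indeg[0]->1 | ready=[7] | order so far=[2, 5, 4]
  pop 7: indeg[0]->0; indeg[1]->0; indeg[3]->0; indeg[6]->0 | ready=[0, 1, 3, 6] | order so far=[2, 5, 4, 7]
  pop 0: no out-edges | ready=[1, 3, 6] | order so far=[2, 5, 4, 7, 0]
  pop 1: no out-edges | ready=[3, 6] | order so far=[2, 5, 4, 7, 0, 1]
  pop 3: no out-edges | ready=[6] | order so far=[2, 5, 4, 7, 0, 1, 3]
  pop 6: no out-edges | ready=[] | order so far=[2, 5, 4, 7, 0, 1, 3, 6]
  Result: [2, 5, 4, 7, 0, 1, 3, 6]

Answer: [2, 5, 4, 7, 0, 1, 3, 6]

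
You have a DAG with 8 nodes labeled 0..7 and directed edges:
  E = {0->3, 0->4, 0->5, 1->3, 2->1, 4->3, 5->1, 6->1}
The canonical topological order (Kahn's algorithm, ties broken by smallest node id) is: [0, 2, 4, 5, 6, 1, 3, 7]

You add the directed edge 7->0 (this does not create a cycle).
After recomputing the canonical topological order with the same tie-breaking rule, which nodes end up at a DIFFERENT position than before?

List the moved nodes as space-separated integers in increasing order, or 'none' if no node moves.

Old toposort: [0, 2, 4, 5, 6, 1, 3, 7]
Added edge 7->0
Recompute Kahn (smallest-id tiebreak):
  initial in-degrees: [1, 3, 0, 3, 1, 1, 0, 0]
  ready (indeg=0): [2, 6, 7]
  pop 2: indeg[1]->2 | ready=[6, 7] | order so far=[2]
  pop 6: indeg[1]->1 | ready=[7] | order so far=[2, 6]
  pop 7: indeg[0]->0 | ready=[0] | order so far=[2, 6, 7]
  pop 0: indeg[3]->2; indeg[4]->0; indeg[5]->0 | ready=[4, 5] | order so far=[2, 6, 7, 0]
  pop 4: indeg[3]->1 | ready=[5] | order so far=[2, 6, 7, 0, 4]
  pop 5: indeg[1]->0 | ready=[1] | order so far=[2, 6, 7, 0, 4, 5]
  pop 1: indeg[3]->0 | ready=[3] | order so far=[2, 6, 7, 0, 4, 5, 1]
  pop 3: no out-edges | ready=[] | order so far=[2, 6, 7, 0, 4, 5, 1, 3]
New canonical toposort: [2, 6, 7, 0, 4, 5, 1, 3]
Compare positions:
  Node 0: index 0 -> 3 (moved)
  Node 1: index 5 -> 6 (moved)
  Node 2: index 1 -> 0 (moved)
  Node 3: index 6 -> 7 (moved)
  Node 4: index 2 -> 4 (moved)
  Node 5: index 3 -> 5 (moved)
  Node 6: index 4 -> 1 (moved)
  Node 7: index 7 -> 2 (moved)
Nodes that changed position: 0 1 2 3 4 5 6 7

Answer: 0 1 2 3 4 5 6 7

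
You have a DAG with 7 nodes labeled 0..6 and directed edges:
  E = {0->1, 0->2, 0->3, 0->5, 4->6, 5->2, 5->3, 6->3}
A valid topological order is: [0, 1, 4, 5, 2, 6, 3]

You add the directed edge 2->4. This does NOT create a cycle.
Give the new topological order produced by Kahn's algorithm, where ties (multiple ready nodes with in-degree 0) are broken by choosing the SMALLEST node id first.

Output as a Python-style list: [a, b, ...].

Old toposort: [0, 1, 4, 5, 2, 6, 3]
Added edge: 2->4
Position of 2 (4) > position of 4 (2). Must reorder: 2 must now come before 4.
Run Kahn's algorithm (break ties by smallest node id):
  initial in-degrees: [0, 1, 2, 3, 1, 1, 1]
  ready (indeg=0): [0]
  pop 0: indeg[1]->0; indeg[2]->1; indeg[3]->2; indeg[5]->0 | ready=[1, 5] | order so far=[0]
  pop 1: no out-edges | ready=[5] | order so far=[0, 1]
  pop 5: indeg[2]->0; indeg[3]->1 | ready=[2] | order so far=[0, 1, 5]
  pop 2: indeg[4]->0 | ready=[4] | order so far=[0, 1, 5, 2]
  pop 4: indeg[6]->0 | ready=[6] | order so far=[0, 1, 5, 2, 4]
  pop 6: indeg[3]->0 | ready=[3] | order so far=[0, 1, 5, 2, 4, 6]
  pop 3: no out-edges | ready=[] | order so far=[0, 1, 5, 2, 4, 6, 3]
  Result: [0, 1, 5, 2, 4, 6, 3]

Answer: [0, 1, 5, 2, 4, 6, 3]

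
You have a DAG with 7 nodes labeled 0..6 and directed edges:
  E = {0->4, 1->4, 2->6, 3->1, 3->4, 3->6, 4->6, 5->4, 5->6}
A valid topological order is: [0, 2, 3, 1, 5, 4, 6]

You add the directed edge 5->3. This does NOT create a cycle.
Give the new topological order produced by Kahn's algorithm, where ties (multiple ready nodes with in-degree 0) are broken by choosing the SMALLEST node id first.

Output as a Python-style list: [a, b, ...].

Answer: [0, 2, 5, 3, 1, 4, 6]

Derivation:
Old toposort: [0, 2, 3, 1, 5, 4, 6]
Added edge: 5->3
Position of 5 (4) > position of 3 (2). Must reorder: 5 must now come before 3.
Run Kahn's algorithm (break ties by smallest node id):
  initial in-degrees: [0, 1, 0, 1, 4, 0, 4]
  ready (indeg=0): [0, 2, 5]
  pop 0: indeg[4]->3 | ready=[2, 5] | order so far=[0]
  pop 2: indeg[6]->3 | ready=[5] | order so far=[0, 2]
  pop 5: indeg[3]->0; indeg[4]->2; indeg[6]->2 | ready=[3] | order so far=[0, 2, 5]
  pop 3: indeg[1]->0; indeg[4]->1; indeg[6]->1 | ready=[1] | order so far=[0, 2, 5, 3]
  pop 1: indeg[4]->0 | ready=[4] | order so far=[0, 2, 5, 3, 1]
  pop 4: indeg[6]->0 | ready=[6] | order so far=[0, 2, 5, 3, 1, 4]
  pop 6: no out-edges | ready=[] | order so far=[0, 2, 5, 3, 1, 4, 6]
  Result: [0, 2, 5, 3, 1, 4, 6]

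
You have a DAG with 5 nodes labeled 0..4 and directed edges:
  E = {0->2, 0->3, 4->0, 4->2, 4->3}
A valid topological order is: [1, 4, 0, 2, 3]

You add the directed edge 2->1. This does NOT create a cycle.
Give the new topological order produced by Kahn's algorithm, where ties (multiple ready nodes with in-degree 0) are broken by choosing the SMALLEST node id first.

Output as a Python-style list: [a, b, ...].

Answer: [4, 0, 2, 1, 3]

Derivation:
Old toposort: [1, 4, 0, 2, 3]
Added edge: 2->1
Position of 2 (3) > position of 1 (0). Must reorder: 2 must now come before 1.
Run Kahn's algorithm (break ties by smallest node id):
  initial in-degrees: [1, 1, 2, 2, 0]
  ready (indeg=0): [4]
  pop 4: indeg[0]->0; indeg[2]->1; indeg[3]->1 | ready=[0] | order so far=[4]
  pop 0: indeg[2]->0; indeg[3]->0 | ready=[2, 3] | order so far=[4, 0]
  pop 2: indeg[1]->0 | ready=[1, 3] | order so far=[4, 0, 2]
  pop 1: no out-edges | ready=[3] | order so far=[4, 0, 2, 1]
  pop 3: no out-edges | ready=[] | order so far=[4, 0, 2, 1, 3]
  Result: [4, 0, 2, 1, 3]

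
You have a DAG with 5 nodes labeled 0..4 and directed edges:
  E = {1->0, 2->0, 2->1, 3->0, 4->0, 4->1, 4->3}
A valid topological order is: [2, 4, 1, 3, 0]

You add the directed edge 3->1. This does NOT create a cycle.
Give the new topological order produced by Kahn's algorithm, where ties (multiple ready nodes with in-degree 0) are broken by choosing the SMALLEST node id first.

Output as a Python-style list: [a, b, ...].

Old toposort: [2, 4, 1, 3, 0]
Added edge: 3->1
Position of 3 (3) > position of 1 (2). Must reorder: 3 must now come before 1.
Run Kahn's algorithm (break ties by smallest node id):
  initial in-degrees: [4, 3, 0, 1, 0]
  ready (indeg=0): [2, 4]
  pop 2: indeg[0]->3; indeg[1]->2 | ready=[4] | order so far=[2]
  pop 4: indeg[0]->2; indeg[1]->1; indeg[3]->0 | ready=[3] | order so far=[2, 4]
  pop 3: indeg[0]->1; indeg[1]->0 | ready=[1] | order so far=[2, 4, 3]
  pop 1: indeg[0]->0 | ready=[0] | order so far=[2, 4, 3, 1]
  pop 0: no out-edges | ready=[] | order so far=[2, 4, 3, 1, 0]
  Result: [2, 4, 3, 1, 0]

Answer: [2, 4, 3, 1, 0]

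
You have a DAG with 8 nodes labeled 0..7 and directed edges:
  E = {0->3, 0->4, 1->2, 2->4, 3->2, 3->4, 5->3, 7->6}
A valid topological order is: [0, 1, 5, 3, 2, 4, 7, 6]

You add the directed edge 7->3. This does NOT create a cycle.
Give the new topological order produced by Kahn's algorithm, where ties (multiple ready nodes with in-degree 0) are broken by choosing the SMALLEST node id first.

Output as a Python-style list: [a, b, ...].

Old toposort: [0, 1, 5, 3, 2, 4, 7, 6]
Added edge: 7->3
Position of 7 (6) > position of 3 (3). Must reorder: 7 must now come before 3.
Run Kahn's algorithm (break ties by smallest node id):
  initial in-degrees: [0, 0, 2, 3, 3, 0, 1, 0]
  ready (indeg=0): [0, 1, 5, 7]
  pop 0: indeg[3]->2; indeg[4]->2 | ready=[1, 5, 7] | order so far=[0]
  pop 1: indeg[2]->1 | ready=[5, 7] | order so far=[0, 1]
  pop 5: indeg[3]->1 | ready=[7] | order so far=[0, 1, 5]
  pop 7: indeg[3]->0; indeg[6]->0 | ready=[3, 6] | order so far=[0, 1, 5, 7]
  pop 3: indeg[2]->0; indeg[4]->1 | ready=[2, 6] | order so far=[0, 1, 5, 7, 3]
  pop 2: indeg[4]->0 | ready=[4, 6] | order so far=[0, 1, 5, 7, 3, 2]
  pop 4: no out-edges | ready=[6] | order so far=[0, 1, 5, 7, 3, 2, 4]
  pop 6: no out-edges | ready=[] | order so far=[0, 1, 5, 7, 3, 2, 4, 6]
  Result: [0, 1, 5, 7, 3, 2, 4, 6]

Answer: [0, 1, 5, 7, 3, 2, 4, 6]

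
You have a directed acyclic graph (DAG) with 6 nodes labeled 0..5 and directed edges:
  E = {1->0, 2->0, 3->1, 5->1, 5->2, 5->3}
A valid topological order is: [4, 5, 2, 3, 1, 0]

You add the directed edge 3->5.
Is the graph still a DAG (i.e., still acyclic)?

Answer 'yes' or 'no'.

Answer: no

Derivation:
Given toposort: [4, 5, 2, 3, 1, 0]
Position of 3: index 3; position of 5: index 1
New edge 3->5: backward (u after v in old order)
Backward edge: old toposort is now invalid. Check if this creates a cycle.
Does 5 already reach 3? Reachable from 5: [0, 1, 2, 3, 5]. YES -> cycle!
Still a DAG? no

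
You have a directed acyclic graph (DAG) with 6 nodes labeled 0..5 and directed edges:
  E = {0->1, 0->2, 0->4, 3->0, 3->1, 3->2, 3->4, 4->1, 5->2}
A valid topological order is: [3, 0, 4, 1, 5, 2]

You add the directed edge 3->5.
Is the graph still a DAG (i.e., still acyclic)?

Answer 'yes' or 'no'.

Answer: yes

Derivation:
Given toposort: [3, 0, 4, 1, 5, 2]
Position of 3: index 0; position of 5: index 4
New edge 3->5: forward
Forward edge: respects the existing order. Still a DAG, same toposort still valid.
Still a DAG? yes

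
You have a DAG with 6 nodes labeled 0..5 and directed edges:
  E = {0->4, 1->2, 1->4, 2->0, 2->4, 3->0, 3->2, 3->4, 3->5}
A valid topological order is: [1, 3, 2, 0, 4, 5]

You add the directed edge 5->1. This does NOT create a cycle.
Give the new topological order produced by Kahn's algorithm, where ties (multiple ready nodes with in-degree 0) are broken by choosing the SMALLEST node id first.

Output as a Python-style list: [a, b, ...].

Answer: [3, 5, 1, 2, 0, 4]

Derivation:
Old toposort: [1, 3, 2, 0, 4, 5]
Added edge: 5->1
Position of 5 (5) > position of 1 (0). Must reorder: 5 must now come before 1.
Run Kahn's algorithm (break ties by smallest node id):
  initial in-degrees: [2, 1, 2, 0, 4, 1]
  ready (indeg=0): [3]
  pop 3: indeg[0]->1; indeg[2]->1; indeg[4]->3; indeg[5]->0 | ready=[5] | order so far=[3]
  pop 5: indeg[1]->0 | ready=[1] | order so far=[3, 5]
  pop 1: indeg[2]->0; indeg[4]->2 | ready=[2] | order so far=[3, 5, 1]
  pop 2: indeg[0]->0; indeg[4]->1 | ready=[0] | order so far=[3, 5, 1, 2]
  pop 0: indeg[4]->0 | ready=[4] | order so far=[3, 5, 1, 2, 0]
  pop 4: no out-edges | ready=[] | order so far=[3, 5, 1, 2, 0, 4]
  Result: [3, 5, 1, 2, 0, 4]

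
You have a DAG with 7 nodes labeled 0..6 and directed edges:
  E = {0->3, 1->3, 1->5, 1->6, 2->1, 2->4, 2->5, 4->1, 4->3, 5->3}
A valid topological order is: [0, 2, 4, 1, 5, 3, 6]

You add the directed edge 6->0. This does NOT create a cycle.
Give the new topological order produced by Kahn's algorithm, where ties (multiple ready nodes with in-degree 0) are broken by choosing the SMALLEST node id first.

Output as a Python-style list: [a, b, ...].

Old toposort: [0, 2, 4, 1, 5, 3, 6]
Added edge: 6->0
Position of 6 (6) > position of 0 (0). Must reorder: 6 must now come before 0.
Run Kahn's algorithm (break ties by smallest node id):
  initial in-degrees: [1, 2, 0, 4, 1, 2, 1]
  ready (indeg=0): [2]
  pop 2: indeg[1]->1; indeg[4]->0; indeg[5]->1 | ready=[4] | order so far=[2]
  pop 4: indeg[1]->0; indeg[3]->3 | ready=[1] | order so far=[2, 4]
  pop 1: indeg[3]->2; indeg[5]->0; indeg[6]->0 | ready=[5, 6] | order so far=[2, 4, 1]
  pop 5: indeg[3]->1 | ready=[6] | order so far=[2, 4, 1, 5]
  pop 6: indeg[0]->0 | ready=[0] | order so far=[2, 4, 1, 5, 6]
  pop 0: indeg[3]->0 | ready=[3] | order so far=[2, 4, 1, 5, 6, 0]
  pop 3: no out-edges | ready=[] | order so far=[2, 4, 1, 5, 6, 0, 3]
  Result: [2, 4, 1, 5, 6, 0, 3]

Answer: [2, 4, 1, 5, 6, 0, 3]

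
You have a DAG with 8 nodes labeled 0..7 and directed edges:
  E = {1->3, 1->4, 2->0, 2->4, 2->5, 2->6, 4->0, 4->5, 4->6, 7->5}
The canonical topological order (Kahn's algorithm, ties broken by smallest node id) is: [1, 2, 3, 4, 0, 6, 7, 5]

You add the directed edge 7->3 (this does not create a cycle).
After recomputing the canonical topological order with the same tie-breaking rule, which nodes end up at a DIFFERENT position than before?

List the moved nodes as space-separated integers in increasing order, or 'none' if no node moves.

Answer: 0 3 4 6 7

Derivation:
Old toposort: [1, 2, 3, 4, 0, 6, 7, 5]
Added edge 7->3
Recompute Kahn (smallest-id tiebreak):
  initial in-degrees: [2, 0, 0, 2, 2, 3, 2, 0]
  ready (indeg=0): [1, 2, 7]
  pop 1: indeg[3]->1; indeg[4]->1 | ready=[2, 7] | order so far=[1]
  pop 2: indeg[0]->1; indeg[4]->0; indeg[5]->2; indeg[6]->1 | ready=[4, 7] | order so far=[1, 2]
  pop 4: indeg[0]->0; indeg[5]->1; indeg[6]->0 | ready=[0, 6, 7] | order so far=[1, 2, 4]
  pop 0: no out-edges | ready=[6, 7] | order so far=[1, 2, 4, 0]
  pop 6: no out-edges | ready=[7] | order so far=[1, 2, 4, 0, 6]
  pop 7: indeg[3]->0; indeg[5]->0 | ready=[3, 5] | order so far=[1, 2, 4, 0, 6, 7]
  pop 3: no out-edges | ready=[5] | order so far=[1, 2, 4, 0, 6, 7, 3]
  pop 5: no out-edges | ready=[] | order so far=[1, 2, 4, 0, 6, 7, 3, 5]
New canonical toposort: [1, 2, 4, 0, 6, 7, 3, 5]
Compare positions:
  Node 0: index 4 -> 3 (moved)
  Node 1: index 0 -> 0 (same)
  Node 2: index 1 -> 1 (same)
  Node 3: index 2 -> 6 (moved)
  Node 4: index 3 -> 2 (moved)
  Node 5: index 7 -> 7 (same)
  Node 6: index 5 -> 4 (moved)
  Node 7: index 6 -> 5 (moved)
Nodes that changed position: 0 3 4 6 7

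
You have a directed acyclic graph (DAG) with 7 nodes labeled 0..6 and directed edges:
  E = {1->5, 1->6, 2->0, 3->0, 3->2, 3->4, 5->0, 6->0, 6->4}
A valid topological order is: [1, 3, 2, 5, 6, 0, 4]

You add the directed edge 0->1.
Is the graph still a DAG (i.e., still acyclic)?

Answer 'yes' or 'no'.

Answer: no

Derivation:
Given toposort: [1, 3, 2, 5, 6, 0, 4]
Position of 0: index 5; position of 1: index 0
New edge 0->1: backward (u after v in old order)
Backward edge: old toposort is now invalid. Check if this creates a cycle.
Does 1 already reach 0? Reachable from 1: [0, 1, 4, 5, 6]. YES -> cycle!
Still a DAG? no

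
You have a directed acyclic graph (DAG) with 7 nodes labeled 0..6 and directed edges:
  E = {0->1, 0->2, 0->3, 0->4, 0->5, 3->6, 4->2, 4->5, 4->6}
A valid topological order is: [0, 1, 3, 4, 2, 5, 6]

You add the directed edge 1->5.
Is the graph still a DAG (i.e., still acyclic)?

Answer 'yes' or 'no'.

Answer: yes

Derivation:
Given toposort: [0, 1, 3, 4, 2, 5, 6]
Position of 1: index 1; position of 5: index 5
New edge 1->5: forward
Forward edge: respects the existing order. Still a DAG, same toposort still valid.
Still a DAG? yes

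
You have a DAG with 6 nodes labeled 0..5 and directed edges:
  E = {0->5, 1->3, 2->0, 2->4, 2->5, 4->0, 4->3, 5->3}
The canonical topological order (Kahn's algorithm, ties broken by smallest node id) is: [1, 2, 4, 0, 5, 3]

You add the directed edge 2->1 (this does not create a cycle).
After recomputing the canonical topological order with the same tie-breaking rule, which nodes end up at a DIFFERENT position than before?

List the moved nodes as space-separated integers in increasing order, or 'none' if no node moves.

Answer: 1 2

Derivation:
Old toposort: [1, 2, 4, 0, 5, 3]
Added edge 2->1
Recompute Kahn (smallest-id tiebreak):
  initial in-degrees: [2, 1, 0, 3, 1, 2]
  ready (indeg=0): [2]
  pop 2: indeg[0]->1; indeg[1]->0; indeg[4]->0; indeg[5]->1 | ready=[1, 4] | order so far=[2]
  pop 1: indeg[3]->2 | ready=[4] | order so far=[2, 1]
  pop 4: indeg[0]->0; indeg[3]->1 | ready=[0] | order so far=[2, 1, 4]
  pop 0: indeg[5]->0 | ready=[5] | order so far=[2, 1, 4, 0]
  pop 5: indeg[3]->0 | ready=[3] | order so far=[2, 1, 4, 0, 5]
  pop 3: no out-edges | ready=[] | order so far=[2, 1, 4, 0, 5, 3]
New canonical toposort: [2, 1, 4, 0, 5, 3]
Compare positions:
  Node 0: index 3 -> 3 (same)
  Node 1: index 0 -> 1 (moved)
  Node 2: index 1 -> 0 (moved)
  Node 3: index 5 -> 5 (same)
  Node 4: index 2 -> 2 (same)
  Node 5: index 4 -> 4 (same)
Nodes that changed position: 1 2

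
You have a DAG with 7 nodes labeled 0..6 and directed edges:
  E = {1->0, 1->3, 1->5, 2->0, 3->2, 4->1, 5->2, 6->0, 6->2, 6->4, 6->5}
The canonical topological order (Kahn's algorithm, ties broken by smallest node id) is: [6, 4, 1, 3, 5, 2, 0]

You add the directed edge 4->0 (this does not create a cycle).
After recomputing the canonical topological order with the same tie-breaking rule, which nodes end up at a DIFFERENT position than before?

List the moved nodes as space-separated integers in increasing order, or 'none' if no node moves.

Answer: none

Derivation:
Old toposort: [6, 4, 1, 3, 5, 2, 0]
Added edge 4->0
Recompute Kahn (smallest-id tiebreak):
  initial in-degrees: [4, 1, 3, 1, 1, 2, 0]
  ready (indeg=0): [6]
  pop 6: indeg[0]->3; indeg[2]->2; indeg[4]->0; indeg[5]->1 | ready=[4] | order so far=[6]
  pop 4: indeg[0]->2; indeg[1]->0 | ready=[1] | order so far=[6, 4]
  pop 1: indeg[0]->1; indeg[3]->0; indeg[5]->0 | ready=[3, 5] | order so far=[6, 4, 1]
  pop 3: indeg[2]->1 | ready=[5] | order so far=[6, 4, 1, 3]
  pop 5: indeg[2]->0 | ready=[2] | order so far=[6, 4, 1, 3, 5]
  pop 2: indeg[0]->0 | ready=[0] | order so far=[6, 4, 1, 3, 5, 2]
  pop 0: no out-edges | ready=[] | order so far=[6, 4, 1, 3, 5, 2, 0]
New canonical toposort: [6, 4, 1, 3, 5, 2, 0]
Compare positions:
  Node 0: index 6 -> 6 (same)
  Node 1: index 2 -> 2 (same)
  Node 2: index 5 -> 5 (same)
  Node 3: index 3 -> 3 (same)
  Node 4: index 1 -> 1 (same)
  Node 5: index 4 -> 4 (same)
  Node 6: index 0 -> 0 (same)
Nodes that changed position: none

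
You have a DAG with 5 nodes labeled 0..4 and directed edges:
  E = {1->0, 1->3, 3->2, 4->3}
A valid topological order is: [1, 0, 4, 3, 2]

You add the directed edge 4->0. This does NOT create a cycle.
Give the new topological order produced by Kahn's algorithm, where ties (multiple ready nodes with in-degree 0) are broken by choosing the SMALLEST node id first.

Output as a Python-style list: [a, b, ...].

Old toposort: [1, 0, 4, 3, 2]
Added edge: 4->0
Position of 4 (2) > position of 0 (1). Must reorder: 4 must now come before 0.
Run Kahn's algorithm (break ties by smallest node id):
  initial in-degrees: [2, 0, 1, 2, 0]
  ready (indeg=0): [1, 4]
  pop 1: indeg[0]->1; indeg[3]->1 | ready=[4] | order so far=[1]
  pop 4: indeg[0]->0; indeg[3]->0 | ready=[0, 3] | order so far=[1, 4]
  pop 0: no out-edges | ready=[3] | order so far=[1, 4, 0]
  pop 3: indeg[2]->0 | ready=[2] | order so far=[1, 4, 0, 3]
  pop 2: no out-edges | ready=[] | order so far=[1, 4, 0, 3, 2]
  Result: [1, 4, 0, 3, 2]

Answer: [1, 4, 0, 3, 2]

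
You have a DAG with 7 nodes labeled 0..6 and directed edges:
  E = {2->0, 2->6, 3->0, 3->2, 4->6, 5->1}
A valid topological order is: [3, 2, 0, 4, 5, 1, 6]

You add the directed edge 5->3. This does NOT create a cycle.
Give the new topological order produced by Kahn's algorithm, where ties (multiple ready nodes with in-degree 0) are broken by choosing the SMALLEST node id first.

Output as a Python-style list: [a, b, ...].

Answer: [4, 5, 1, 3, 2, 0, 6]

Derivation:
Old toposort: [3, 2, 0, 4, 5, 1, 6]
Added edge: 5->3
Position of 5 (4) > position of 3 (0). Must reorder: 5 must now come before 3.
Run Kahn's algorithm (break ties by smallest node id):
  initial in-degrees: [2, 1, 1, 1, 0, 0, 2]
  ready (indeg=0): [4, 5]
  pop 4: indeg[6]->1 | ready=[5] | order so far=[4]
  pop 5: indeg[1]->0; indeg[3]->0 | ready=[1, 3] | order so far=[4, 5]
  pop 1: no out-edges | ready=[3] | order so far=[4, 5, 1]
  pop 3: indeg[0]->1; indeg[2]->0 | ready=[2] | order so far=[4, 5, 1, 3]
  pop 2: indeg[0]->0; indeg[6]->0 | ready=[0, 6] | order so far=[4, 5, 1, 3, 2]
  pop 0: no out-edges | ready=[6] | order so far=[4, 5, 1, 3, 2, 0]
  pop 6: no out-edges | ready=[] | order so far=[4, 5, 1, 3, 2, 0, 6]
  Result: [4, 5, 1, 3, 2, 0, 6]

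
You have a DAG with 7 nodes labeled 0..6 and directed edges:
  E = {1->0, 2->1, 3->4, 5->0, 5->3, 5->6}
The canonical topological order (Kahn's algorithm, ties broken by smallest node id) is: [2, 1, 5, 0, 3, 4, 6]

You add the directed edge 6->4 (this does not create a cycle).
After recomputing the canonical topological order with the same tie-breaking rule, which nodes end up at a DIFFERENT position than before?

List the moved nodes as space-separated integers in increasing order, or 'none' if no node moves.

Answer: 4 6

Derivation:
Old toposort: [2, 1, 5, 0, 3, 4, 6]
Added edge 6->4
Recompute Kahn (smallest-id tiebreak):
  initial in-degrees: [2, 1, 0, 1, 2, 0, 1]
  ready (indeg=0): [2, 5]
  pop 2: indeg[1]->0 | ready=[1, 5] | order so far=[2]
  pop 1: indeg[0]->1 | ready=[5] | order so far=[2, 1]
  pop 5: indeg[0]->0; indeg[3]->0; indeg[6]->0 | ready=[0, 3, 6] | order so far=[2, 1, 5]
  pop 0: no out-edges | ready=[3, 6] | order so far=[2, 1, 5, 0]
  pop 3: indeg[4]->1 | ready=[6] | order so far=[2, 1, 5, 0, 3]
  pop 6: indeg[4]->0 | ready=[4] | order so far=[2, 1, 5, 0, 3, 6]
  pop 4: no out-edges | ready=[] | order so far=[2, 1, 5, 0, 3, 6, 4]
New canonical toposort: [2, 1, 5, 0, 3, 6, 4]
Compare positions:
  Node 0: index 3 -> 3 (same)
  Node 1: index 1 -> 1 (same)
  Node 2: index 0 -> 0 (same)
  Node 3: index 4 -> 4 (same)
  Node 4: index 5 -> 6 (moved)
  Node 5: index 2 -> 2 (same)
  Node 6: index 6 -> 5 (moved)
Nodes that changed position: 4 6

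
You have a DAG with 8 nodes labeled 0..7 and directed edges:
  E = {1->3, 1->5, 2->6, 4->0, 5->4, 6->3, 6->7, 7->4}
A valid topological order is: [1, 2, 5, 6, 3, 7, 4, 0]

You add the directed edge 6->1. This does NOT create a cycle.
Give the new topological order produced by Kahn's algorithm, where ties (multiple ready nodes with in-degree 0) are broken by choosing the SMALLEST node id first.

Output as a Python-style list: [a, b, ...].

Old toposort: [1, 2, 5, 6, 3, 7, 4, 0]
Added edge: 6->1
Position of 6 (3) > position of 1 (0). Must reorder: 6 must now come before 1.
Run Kahn's algorithm (break ties by smallest node id):
  initial in-degrees: [1, 1, 0, 2, 2, 1, 1, 1]
  ready (indeg=0): [2]
  pop 2: indeg[6]->0 | ready=[6] | order so far=[2]
  pop 6: indeg[1]->0; indeg[3]->1; indeg[7]->0 | ready=[1, 7] | order so far=[2, 6]
  pop 1: indeg[3]->0; indeg[5]->0 | ready=[3, 5, 7] | order so far=[2, 6, 1]
  pop 3: no out-edges | ready=[5, 7] | order so far=[2, 6, 1, 3]
  pop 5: indeg[4]->1 | ready=[7] | order so far=[2, 6, 1, 3, 5]
  pop 7: indeg[4]->0 | ready=[4] | order so far=[2, 6, 1, 3, 5, 7]
  pop 4: indeg[0]->0 | ready=[0] | order so far=[2, 6, 1, 3, 5, 7, 4]
  pop 0: no out-edges | ready=[] | order so far=[2, 6, 1, 3, 5, 7, 4, 0]
  Result: [2, 6, 1, 3, 5, 7, 4, 0]

Answer: [2, 6, 1, 3, 5, 7, 4, 0]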